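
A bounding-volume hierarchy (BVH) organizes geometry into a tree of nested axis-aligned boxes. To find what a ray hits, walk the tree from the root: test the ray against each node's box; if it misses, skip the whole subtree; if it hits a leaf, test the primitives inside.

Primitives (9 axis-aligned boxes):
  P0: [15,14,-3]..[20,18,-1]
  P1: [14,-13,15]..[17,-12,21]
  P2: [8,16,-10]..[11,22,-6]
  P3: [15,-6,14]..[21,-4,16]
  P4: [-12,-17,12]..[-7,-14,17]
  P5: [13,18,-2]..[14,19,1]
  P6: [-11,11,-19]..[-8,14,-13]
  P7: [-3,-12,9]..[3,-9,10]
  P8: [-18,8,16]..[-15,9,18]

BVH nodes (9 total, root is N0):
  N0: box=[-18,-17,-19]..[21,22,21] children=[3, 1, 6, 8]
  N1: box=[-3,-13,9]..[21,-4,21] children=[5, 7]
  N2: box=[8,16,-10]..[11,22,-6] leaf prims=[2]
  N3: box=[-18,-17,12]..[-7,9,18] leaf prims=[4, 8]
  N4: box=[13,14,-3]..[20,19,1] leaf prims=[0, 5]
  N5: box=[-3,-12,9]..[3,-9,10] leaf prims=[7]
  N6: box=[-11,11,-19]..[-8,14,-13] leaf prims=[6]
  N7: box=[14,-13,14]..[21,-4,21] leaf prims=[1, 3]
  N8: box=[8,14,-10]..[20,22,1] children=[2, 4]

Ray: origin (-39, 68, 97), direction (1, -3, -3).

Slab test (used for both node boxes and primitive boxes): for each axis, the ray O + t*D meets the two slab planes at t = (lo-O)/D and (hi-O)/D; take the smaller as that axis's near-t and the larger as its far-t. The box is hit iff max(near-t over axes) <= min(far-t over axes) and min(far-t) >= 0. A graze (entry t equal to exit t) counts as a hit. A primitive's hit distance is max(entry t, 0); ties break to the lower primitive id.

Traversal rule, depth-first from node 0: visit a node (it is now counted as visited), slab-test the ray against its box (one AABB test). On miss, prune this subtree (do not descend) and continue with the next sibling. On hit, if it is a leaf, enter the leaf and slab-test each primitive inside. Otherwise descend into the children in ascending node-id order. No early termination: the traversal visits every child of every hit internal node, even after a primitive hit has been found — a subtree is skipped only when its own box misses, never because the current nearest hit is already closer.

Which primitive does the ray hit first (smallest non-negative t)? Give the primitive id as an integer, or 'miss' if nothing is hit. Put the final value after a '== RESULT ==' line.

Walk:
N0 x:[21,60] y:[46/3,85/3] z:[76/3,116/3] -> hit [76/3,85/3], descend [1, 3, 6, 8]
  N1 x:[36,60] y:[24,27] z:[76/3,88/3] -> miss, prune
  N3 x:[21,32] y:[59/3,85/3] z:[79/3,85/3] -> hit [79/3,85/3] leaf, test {P4@t=82/3, P8(miss)}
  N6 x:[28,31] y:[18,19] z:[110/3,116/3] -> miss, prune
  N8 x:[47,59] y:[46/3,18] z:[32,107/3] -> miss, prune

order=[0, 1, 3, 6, 8]  |boxes|=5  |leaves|=1  hit=P4

== RESULT ==
4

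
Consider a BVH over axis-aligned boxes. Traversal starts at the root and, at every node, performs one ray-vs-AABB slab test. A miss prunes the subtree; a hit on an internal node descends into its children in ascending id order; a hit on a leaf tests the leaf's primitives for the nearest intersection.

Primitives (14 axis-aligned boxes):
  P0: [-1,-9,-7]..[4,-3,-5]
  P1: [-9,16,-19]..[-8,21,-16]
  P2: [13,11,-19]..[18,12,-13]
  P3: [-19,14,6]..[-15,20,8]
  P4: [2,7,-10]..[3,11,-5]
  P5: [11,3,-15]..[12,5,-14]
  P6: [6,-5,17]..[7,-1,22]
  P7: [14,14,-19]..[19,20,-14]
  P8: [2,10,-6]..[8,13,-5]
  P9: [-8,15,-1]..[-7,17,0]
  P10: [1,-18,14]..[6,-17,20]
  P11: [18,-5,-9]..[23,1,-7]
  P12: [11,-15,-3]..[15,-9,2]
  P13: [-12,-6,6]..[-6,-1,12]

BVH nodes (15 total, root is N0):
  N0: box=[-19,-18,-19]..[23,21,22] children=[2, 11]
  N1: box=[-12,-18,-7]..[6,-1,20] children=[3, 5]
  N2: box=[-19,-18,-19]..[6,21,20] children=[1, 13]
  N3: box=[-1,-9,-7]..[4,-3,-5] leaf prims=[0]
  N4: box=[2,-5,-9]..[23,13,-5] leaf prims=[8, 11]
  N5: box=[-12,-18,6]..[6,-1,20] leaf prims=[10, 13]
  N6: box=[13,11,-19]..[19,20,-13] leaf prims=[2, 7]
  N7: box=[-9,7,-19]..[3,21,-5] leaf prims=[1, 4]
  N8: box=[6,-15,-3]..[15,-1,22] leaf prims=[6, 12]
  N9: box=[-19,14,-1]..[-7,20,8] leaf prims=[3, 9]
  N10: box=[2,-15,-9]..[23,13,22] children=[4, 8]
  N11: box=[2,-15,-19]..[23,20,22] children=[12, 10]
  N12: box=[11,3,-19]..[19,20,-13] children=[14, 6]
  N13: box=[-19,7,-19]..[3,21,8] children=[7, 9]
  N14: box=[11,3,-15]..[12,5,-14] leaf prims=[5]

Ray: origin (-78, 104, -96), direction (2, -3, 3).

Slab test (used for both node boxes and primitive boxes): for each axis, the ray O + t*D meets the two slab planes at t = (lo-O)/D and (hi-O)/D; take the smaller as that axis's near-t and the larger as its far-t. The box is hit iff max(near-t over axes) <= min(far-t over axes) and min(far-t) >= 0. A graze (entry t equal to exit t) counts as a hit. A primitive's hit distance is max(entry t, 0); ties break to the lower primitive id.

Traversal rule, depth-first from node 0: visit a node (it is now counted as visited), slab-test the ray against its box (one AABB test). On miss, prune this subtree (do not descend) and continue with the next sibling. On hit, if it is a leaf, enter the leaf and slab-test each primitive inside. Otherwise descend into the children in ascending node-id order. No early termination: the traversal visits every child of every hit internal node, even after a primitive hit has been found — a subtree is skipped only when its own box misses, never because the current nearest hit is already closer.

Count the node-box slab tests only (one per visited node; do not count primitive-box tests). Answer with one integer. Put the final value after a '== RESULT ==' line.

Trace the traversal:
N0 x:[59/2,101/2] y:[83/3,122/3] z:[77/3,118/3] -> hit [59/2,118/3], descend [2, 11]
  N2 x:[59/2,42] y:[83/3,122/3] z:[77/3,116/3] -> hit [59/2,116/3], descend [1, 13]
    N1 x:[33,42] y:[35,122/3] z:[89/3,116/3] -> hit [35,116/3], descend [3, 5]
      N3 x:[77/2,41] y:[107/3,113/3] z:[89/3,91/3] -> miss, prune
      N5 x:[33,42] y:[35,122/3] z:[34,116/3] -> hit [35,116/3] leaf, test {P10(miss), P13@t=35}
    N13 x:[59/2,81/2] y:[83/3,97/3] z:[77/3,104/3] -> hit [59/2,97/3], descend [7, 9]
      N7 x:[69/2,81/2] y:[83/3,97/3] z:[77/3,91/3] -> miss, prune
      N9 x:[59/2,71/2] y:[28,30] z:[95/3,104/3] -> miss, prune
  N11 x:[40,101/2] y:[28,119/3] z:[77/3,118/3] -> miss, prune

Summary -> nodes [0, 2, 1, 3, 5, 13, 7, 9, 11]; box-tests=9; leaf-entries=1; first=P13

== RESULT ==
9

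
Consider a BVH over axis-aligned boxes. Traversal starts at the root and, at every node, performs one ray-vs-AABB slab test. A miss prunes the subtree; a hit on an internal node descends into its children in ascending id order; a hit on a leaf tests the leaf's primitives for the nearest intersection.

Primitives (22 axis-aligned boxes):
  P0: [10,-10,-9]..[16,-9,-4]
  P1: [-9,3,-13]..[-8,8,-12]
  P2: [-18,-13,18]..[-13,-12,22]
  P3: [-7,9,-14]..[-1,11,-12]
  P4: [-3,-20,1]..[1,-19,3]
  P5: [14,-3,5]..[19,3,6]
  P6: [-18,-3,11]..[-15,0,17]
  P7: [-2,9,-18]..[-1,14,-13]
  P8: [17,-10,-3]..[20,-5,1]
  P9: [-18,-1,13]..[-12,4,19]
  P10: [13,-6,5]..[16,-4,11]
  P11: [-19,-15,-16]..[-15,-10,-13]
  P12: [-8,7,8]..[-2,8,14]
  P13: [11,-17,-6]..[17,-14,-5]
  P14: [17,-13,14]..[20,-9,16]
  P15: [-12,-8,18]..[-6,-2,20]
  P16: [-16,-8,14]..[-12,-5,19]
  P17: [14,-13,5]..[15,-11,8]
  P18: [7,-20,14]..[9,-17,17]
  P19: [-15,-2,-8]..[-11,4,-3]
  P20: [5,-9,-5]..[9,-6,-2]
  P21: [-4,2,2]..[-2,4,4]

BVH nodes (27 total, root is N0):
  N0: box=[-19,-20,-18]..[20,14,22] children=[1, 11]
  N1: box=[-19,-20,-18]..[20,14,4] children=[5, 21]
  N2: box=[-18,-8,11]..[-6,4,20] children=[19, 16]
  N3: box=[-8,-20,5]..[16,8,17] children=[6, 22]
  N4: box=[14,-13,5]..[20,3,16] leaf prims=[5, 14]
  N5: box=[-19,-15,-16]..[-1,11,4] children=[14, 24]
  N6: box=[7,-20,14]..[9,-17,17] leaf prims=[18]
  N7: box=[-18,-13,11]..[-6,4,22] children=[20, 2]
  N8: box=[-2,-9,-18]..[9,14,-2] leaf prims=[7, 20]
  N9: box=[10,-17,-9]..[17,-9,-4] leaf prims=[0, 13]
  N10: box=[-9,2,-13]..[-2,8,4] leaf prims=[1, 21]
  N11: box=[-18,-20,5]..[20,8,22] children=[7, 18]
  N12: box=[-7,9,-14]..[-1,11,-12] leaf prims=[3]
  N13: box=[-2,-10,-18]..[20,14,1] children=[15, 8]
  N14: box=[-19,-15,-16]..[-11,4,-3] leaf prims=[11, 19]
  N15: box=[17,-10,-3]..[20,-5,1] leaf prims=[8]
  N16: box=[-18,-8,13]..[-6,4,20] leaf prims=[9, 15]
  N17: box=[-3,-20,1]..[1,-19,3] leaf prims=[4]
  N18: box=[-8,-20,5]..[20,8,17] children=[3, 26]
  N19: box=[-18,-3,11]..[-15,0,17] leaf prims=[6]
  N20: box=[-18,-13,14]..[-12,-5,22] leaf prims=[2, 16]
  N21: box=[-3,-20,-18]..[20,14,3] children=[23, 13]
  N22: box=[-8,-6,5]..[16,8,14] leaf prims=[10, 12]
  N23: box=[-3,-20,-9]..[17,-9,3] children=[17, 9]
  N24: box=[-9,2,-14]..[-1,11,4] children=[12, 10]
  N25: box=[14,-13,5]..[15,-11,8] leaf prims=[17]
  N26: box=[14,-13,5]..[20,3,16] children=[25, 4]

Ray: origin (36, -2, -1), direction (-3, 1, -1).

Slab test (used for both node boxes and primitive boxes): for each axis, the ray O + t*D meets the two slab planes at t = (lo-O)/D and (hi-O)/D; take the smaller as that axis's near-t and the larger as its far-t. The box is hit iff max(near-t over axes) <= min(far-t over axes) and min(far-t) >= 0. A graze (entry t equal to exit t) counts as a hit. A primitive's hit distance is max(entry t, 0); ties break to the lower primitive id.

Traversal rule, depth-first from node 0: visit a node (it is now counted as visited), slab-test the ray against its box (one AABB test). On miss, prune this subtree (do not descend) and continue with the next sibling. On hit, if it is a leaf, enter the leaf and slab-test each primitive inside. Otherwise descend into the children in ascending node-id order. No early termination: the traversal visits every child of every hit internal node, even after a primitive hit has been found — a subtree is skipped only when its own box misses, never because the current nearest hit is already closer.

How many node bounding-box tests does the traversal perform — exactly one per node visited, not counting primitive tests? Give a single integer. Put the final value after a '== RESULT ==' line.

Trace the traversal:
N0 x:[16/3,55/3] y:[-18,16] z:[-23,17] -> hit [16/3,16], descend [1, 11]
  N1 x:[16/3,55/3] y:[-18,16] z:[-5,17] -> hit [16/3,16], descend [5, 21]
    N5 x:[37/3,55/3] y:[-13,13] z:[-5,15] -> hit [37/3,13], descend [14, 24]
      N14 x:[47/3,55/3] y:[-13,6] z:[2,15] -> miss, prune
      N24 x:[37/3,15] y:[4,13] z:[-5,13] -> hit [37/3,13], descend [10, 12]
        N10 x:[38/3,15] y:[4,10] z:[-5,12] -> miss, prune
        N12 x:[37/3,43/3] y:[11,13] z:[11,13] -> hit [37/3,13] leaf, test {P3@t=37/3}
    N21 x:[16/3,13] y:[-18,16] z:[-4,17] -> hit [16/3,13], descend [13, 23]
      N13 x:[16/3,38/3] y:[-8,16] z:[-2,17] -> hit [16/3,38/3], descend [8, 15]
        N8 x:[9,38/3] y:[-7,16] z:[1,17] -> hit [9,38/3] leaf, test {P7@t=37/3, P20(miss)}
        N15 x:[16/3,19/3] y:[-8,-3] z:[-2,2] -> miss, prune
      N23 x:[19/3,13] y:[-18,-7] z:[-4,8] -> miss, prune
  N11 x:[16/3,18] y:[-18,10] z:[-23,-6] -> miss, prune

Visited [0, 1, 5, 14, 24, 10, 12, 21, 13, 8, 15, 23, 11]. Tests: 13 box, 2 leaf. Nearest: P3.

== RESULT ==
13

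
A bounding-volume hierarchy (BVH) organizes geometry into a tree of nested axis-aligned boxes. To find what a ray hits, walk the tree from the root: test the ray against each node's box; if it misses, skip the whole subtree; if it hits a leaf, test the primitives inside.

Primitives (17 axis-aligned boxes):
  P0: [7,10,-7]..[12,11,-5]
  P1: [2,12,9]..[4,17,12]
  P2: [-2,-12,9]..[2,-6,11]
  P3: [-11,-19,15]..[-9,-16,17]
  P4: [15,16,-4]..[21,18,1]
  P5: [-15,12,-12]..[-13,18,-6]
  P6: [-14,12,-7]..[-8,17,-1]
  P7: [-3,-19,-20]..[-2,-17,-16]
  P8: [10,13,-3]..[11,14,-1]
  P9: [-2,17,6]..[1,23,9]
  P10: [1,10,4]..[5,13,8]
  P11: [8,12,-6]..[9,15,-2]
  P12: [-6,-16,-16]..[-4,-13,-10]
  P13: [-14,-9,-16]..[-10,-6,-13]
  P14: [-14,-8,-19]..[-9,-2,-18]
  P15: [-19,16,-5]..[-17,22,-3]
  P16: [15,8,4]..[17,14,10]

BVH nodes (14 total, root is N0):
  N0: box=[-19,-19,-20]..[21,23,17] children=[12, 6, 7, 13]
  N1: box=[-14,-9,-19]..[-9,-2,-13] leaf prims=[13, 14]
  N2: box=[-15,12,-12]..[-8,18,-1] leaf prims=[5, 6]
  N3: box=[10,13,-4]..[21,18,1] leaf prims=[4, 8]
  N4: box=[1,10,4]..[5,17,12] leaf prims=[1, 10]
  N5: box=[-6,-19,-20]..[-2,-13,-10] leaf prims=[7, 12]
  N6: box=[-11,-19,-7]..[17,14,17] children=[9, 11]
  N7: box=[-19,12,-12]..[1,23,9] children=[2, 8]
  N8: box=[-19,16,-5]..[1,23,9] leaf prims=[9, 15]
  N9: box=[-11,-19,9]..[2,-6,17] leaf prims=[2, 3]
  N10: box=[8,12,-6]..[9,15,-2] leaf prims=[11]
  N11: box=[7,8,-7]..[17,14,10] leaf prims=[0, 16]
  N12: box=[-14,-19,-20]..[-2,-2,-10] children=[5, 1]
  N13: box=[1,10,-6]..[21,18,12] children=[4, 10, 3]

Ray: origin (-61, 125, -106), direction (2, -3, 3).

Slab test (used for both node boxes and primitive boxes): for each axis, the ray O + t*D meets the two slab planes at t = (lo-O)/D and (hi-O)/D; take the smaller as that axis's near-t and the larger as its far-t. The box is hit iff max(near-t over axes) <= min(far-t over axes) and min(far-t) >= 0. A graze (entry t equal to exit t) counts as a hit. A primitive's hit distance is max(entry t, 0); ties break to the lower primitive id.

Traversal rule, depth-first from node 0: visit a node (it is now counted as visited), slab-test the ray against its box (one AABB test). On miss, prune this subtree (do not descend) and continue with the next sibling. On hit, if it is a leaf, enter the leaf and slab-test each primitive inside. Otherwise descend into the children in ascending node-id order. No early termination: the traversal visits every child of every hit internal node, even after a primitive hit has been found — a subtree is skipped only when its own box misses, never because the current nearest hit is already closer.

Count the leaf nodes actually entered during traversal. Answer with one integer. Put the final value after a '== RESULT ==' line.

Traverse from the root:
N0 x:[21,41] y:[34,48] z:[86/3,41] -> hit [34,41], descend [6, 7, 12, 13]
  N6 x:[25,39] y:[37,48] z:[33,41] -> hit [37,39], descend [9, 11]
    N9 x:[25,63/2] y:[131/3,48] z:[115/3,41] -> miss, prune
    N11 x:[34,39] y:[37,39] z:[33,116/3] -> hit [37,116/3] leaf, test {P0(miss), P16@t=38}
  N7 x:[21,31] y:[34,113/3] z:[94/3,115/3] -> miss, prune
  N12 x:[47/2,59/2] y:[127/3,48] z:[86/3,32] -> miss, prune
  N13 x:[31,41] y:[107/3,115/3] z:[100/3,118/3] -> hit [107/3,115/3], descend [3, 4, 10]
    N3 x:[71/2,41] y:[107/3,112/3] z:[34,107/3] -> hit [107/3,107/3] leaf, test {P4(miss), P8(miss)}
    N4 x:[31,33] y:[36,115/3] z:[110/3,118/3] -> miss, prune
    N10 x:[69/2,35] y:[110/3,113/3] z:[100/3,104/3] -> miss, prune

Summary -> nodes [0, 6, 9, 11, 7, 12, 13, 3, 4, 10]; box-tests=10; leaf-entries=2; first=P16

== RESULT ==
2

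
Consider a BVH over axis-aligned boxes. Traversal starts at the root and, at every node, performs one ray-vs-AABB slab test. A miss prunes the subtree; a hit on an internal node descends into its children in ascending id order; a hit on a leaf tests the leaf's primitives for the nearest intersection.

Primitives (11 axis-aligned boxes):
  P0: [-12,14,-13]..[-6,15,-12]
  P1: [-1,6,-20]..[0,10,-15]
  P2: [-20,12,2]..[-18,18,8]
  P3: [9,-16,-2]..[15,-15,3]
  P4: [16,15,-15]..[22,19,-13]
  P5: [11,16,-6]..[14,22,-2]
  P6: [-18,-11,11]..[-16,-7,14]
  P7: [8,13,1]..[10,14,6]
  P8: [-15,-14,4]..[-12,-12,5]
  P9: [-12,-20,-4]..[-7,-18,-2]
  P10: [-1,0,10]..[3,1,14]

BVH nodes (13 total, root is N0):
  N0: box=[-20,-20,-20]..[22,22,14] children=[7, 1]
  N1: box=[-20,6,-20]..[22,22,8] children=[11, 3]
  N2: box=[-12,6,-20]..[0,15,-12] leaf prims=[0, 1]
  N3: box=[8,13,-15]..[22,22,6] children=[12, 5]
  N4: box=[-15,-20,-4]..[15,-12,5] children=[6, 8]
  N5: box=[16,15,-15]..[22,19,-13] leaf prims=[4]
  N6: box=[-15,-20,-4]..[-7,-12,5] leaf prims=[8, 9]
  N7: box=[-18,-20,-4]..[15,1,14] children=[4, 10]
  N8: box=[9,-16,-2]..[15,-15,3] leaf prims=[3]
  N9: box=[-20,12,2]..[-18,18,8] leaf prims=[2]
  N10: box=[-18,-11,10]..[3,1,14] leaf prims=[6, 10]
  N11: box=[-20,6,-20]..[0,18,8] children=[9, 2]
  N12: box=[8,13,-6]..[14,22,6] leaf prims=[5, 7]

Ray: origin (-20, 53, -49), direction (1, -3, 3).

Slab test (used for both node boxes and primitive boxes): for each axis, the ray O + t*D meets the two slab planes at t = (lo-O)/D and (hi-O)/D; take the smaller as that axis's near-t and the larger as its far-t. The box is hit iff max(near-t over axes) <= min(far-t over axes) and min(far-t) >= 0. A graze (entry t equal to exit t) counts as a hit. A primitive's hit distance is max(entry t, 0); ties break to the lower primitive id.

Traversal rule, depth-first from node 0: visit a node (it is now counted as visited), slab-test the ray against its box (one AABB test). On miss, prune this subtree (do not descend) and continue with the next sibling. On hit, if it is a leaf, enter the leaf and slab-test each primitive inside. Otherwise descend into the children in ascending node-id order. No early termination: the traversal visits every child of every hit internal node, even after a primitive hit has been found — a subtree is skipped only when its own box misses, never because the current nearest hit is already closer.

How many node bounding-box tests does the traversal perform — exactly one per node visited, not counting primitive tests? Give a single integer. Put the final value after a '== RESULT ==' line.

Trace the traversal:
N0 x:[0,42] y:[31/3,73/3] z:[29/3,21] -> hit [31/3,21], descend [1, 7]
  N1 x:[0,42] y:[31/3,47/3] z:[29/3,19] -> hit [31/3,47/3], descend [3, 11]
    N3 x:[28,42] y:[31/3,40/3] z:[34/3,55/3] -> miss, prune
    N11 x:[0,20] y:[35/3,47/3] z:[29/3,19] -> hit [35/3,47/3], descend [2, 9]
      N2 x:[8,20] y:[38/3,47/3] z:[29/3,37/3] -> miss, prune
      N9 x:[0,2] y:[35/3,41/3] z:[17,19] -> miss, prune
  N7 x:[2,35] y:[52/3,73/3] z:[15,21] -> hit [52/3,21], descend [4, 10]
    N4 x:[5,35] y:[65/3,73/3] z:[15,18] -> miss, prune
    N10 x:[2,23] y:[52/3,64/3] z:[59/3,21] -> hit [59/3,21] leaf, test {P6(miss), P10(miss)}

Summary -> nodes [0, 1, 3, 11, 2, 9, 7, 4, 10]; box-tests=9; leaf-entries=1; first=miss

== RESULT ==
9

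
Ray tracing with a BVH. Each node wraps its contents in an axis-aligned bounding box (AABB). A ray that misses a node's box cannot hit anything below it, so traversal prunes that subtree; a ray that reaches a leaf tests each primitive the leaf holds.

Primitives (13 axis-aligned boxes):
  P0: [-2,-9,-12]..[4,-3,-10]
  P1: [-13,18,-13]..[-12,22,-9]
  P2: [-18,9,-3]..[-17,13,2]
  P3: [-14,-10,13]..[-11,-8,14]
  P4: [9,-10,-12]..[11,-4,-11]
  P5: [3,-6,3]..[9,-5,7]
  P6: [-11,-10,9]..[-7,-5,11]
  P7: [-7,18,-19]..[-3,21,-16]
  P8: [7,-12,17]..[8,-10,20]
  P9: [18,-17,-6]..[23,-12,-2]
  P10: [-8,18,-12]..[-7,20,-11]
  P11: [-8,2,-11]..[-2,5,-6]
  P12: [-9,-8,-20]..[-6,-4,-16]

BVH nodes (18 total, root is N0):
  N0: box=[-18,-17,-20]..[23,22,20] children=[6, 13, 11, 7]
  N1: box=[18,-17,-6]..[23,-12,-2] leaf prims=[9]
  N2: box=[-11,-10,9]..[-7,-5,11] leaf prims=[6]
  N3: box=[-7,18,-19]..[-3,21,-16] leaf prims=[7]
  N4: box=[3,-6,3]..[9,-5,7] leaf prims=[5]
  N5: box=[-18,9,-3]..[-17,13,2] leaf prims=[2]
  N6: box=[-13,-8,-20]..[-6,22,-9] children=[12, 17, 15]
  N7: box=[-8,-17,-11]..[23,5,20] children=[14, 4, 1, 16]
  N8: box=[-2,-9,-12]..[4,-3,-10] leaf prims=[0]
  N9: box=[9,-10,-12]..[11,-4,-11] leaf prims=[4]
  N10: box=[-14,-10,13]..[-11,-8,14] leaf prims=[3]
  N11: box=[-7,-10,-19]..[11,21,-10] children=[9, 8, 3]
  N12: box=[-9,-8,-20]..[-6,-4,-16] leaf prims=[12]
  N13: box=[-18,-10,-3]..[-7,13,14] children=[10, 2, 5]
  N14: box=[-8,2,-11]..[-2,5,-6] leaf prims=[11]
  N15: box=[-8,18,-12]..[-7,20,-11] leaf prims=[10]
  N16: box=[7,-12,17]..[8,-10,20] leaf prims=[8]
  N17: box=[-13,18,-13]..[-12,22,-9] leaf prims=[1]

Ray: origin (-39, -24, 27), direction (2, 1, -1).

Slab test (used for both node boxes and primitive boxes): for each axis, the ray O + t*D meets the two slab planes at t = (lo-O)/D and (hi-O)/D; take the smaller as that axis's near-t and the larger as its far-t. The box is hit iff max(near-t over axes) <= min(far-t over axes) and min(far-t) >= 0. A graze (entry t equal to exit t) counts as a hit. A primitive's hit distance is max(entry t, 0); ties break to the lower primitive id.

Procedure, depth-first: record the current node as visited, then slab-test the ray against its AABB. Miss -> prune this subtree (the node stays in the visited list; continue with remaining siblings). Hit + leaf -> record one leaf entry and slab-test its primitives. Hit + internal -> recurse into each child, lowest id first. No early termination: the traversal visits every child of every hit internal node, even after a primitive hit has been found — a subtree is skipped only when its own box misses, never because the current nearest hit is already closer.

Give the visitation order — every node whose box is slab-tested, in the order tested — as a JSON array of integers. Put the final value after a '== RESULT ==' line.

Trace the traversal:
N0 x:[21/2,31] y:[7,46] z:[7,47] -> hit [21/2,31], descend [6, 7, 11, 13]
  N6 x:[13,33/2] y:[16,46] z:[36,47] -> miss, prune
  N7 x:[31/2,31] y:[7,29] z:[7,38] -> hit [31/2,29], descend [1, 4, 14, 16]
    N1 x:[57/2,31] y:[7,12] z:[29,33] -> miss, prune
    N4 x:[21,24] y:[18,19] z:[20,24] -> miss, prune
    N14 x:[31/2,37/2] y:[26,29] z:[33,38] -> miss, prune
    N16 x:[23,47/2] y:[12,14] z:[7,10] -> miss, prune
  N11 x:[16,25] y:[14,45] z:[37,46] -> miss, prune
  N13 x:[21/2,16] y:[14,37] z:[13,30] -> hit [14,16], descend [2, 5, 10]
    N2 x:[14,16] y:[14,19] z:[16,18] -> hit [16,16] leaf, test {P6@t=16}
    N5 x:[21/2,11] y:[33,37] z:[25,30] -> miss, prune
    N10 x:[25/2,14] y:[14,16] z:[13,14] -> hit [14,14] leaf, test {P3@t=14}

12 AABB tests over nodes [0, 6, 7, 1, 4, 14, 16, 11, 13, 2, 5, 10]; 2 leaves entered; closest P3.

== RESULT ==
[0, 6, 7, 1, 4, 14, 16, 11, 13, 2, 5, 10]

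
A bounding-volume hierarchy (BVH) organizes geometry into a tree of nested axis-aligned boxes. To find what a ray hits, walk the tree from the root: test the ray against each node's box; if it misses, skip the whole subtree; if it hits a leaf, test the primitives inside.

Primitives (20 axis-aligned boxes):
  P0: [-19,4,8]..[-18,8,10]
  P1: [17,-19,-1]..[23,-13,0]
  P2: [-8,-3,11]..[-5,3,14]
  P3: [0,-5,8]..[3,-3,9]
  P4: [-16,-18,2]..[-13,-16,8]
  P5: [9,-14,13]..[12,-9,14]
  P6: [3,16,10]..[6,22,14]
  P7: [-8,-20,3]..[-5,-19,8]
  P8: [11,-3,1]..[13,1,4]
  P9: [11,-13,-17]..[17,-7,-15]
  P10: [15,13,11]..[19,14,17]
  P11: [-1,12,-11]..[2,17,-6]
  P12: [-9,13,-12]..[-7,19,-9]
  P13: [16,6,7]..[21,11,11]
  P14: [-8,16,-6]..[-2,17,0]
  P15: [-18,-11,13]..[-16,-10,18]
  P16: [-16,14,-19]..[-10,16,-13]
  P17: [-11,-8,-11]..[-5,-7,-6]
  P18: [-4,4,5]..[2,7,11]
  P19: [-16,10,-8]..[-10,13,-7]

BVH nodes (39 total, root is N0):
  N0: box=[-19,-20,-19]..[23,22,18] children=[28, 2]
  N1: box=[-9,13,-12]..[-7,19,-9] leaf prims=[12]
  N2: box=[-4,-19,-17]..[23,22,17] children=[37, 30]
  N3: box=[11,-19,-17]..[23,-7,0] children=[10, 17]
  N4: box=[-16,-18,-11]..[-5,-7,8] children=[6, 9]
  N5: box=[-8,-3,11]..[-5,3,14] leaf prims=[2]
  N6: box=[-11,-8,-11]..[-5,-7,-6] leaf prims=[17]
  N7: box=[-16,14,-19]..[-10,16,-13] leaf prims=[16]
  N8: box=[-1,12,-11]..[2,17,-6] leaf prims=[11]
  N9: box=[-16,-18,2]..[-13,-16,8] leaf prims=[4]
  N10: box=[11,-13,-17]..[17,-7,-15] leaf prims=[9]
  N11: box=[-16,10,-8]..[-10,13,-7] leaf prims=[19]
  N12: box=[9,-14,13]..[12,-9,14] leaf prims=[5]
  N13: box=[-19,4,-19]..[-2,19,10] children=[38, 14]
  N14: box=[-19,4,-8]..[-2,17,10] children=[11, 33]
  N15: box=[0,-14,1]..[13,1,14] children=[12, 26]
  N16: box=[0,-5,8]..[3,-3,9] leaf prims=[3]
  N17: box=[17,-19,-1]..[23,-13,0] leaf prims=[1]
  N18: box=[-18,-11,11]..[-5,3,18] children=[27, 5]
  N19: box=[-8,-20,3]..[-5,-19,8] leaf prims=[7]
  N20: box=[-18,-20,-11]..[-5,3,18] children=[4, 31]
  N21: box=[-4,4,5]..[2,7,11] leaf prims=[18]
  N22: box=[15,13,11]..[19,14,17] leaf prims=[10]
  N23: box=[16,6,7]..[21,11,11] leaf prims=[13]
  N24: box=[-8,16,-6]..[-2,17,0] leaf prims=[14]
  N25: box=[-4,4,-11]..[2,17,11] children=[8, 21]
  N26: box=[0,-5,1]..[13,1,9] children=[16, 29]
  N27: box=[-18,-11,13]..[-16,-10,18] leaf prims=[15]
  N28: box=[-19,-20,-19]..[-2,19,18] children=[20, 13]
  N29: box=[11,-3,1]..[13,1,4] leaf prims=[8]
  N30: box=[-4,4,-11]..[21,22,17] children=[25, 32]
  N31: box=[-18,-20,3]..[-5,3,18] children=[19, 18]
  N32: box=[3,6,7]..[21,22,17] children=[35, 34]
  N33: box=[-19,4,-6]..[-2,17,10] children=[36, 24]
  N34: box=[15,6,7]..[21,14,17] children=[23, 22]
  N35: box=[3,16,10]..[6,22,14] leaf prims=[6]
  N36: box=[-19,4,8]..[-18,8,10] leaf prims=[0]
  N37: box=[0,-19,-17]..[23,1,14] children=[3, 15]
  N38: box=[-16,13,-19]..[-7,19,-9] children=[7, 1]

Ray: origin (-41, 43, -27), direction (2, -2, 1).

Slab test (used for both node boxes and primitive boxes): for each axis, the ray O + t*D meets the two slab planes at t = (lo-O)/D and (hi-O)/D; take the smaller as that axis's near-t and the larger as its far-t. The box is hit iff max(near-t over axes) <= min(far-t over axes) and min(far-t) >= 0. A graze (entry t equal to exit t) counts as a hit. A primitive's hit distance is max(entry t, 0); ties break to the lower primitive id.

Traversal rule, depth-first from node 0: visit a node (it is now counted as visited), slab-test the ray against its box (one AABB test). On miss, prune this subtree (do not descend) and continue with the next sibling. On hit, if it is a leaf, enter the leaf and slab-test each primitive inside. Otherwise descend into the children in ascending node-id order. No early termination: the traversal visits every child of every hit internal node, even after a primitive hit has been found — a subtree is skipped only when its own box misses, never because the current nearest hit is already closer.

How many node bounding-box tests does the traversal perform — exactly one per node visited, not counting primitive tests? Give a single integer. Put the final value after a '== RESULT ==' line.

Walk:
N0 x:[11,32] y:[21/2,63/2] z:[8,45] -> hit [11,63/2], descend [2, 28]
  N2 x:[37/2,32] y:[21/2,31] z:[10,44] -> hit [37/2,31], descend [30, 37]
    N30 x:[37/2,31] y:[21/2,39/2] z:[16,44] -> hit [37/2,39/2], descend [25, 32]
      N25 x:[37/2,43/2] y:[13,39/2] z:[16,38] -> hit [37/2,39/2], descend [8, 21]
        N8 x:[20,43/2] y:[13,31/2] z:[16,21] -> miss, prune
        N21 x:[37/2,43/2] y:[18,39/2] z:[32,38] -> miss, prune
      N32 x:[22,31] y:[21/2,37/2] z:[34,44] -> miss, prune
    N37 x:[41/2,32] y:[21,31] z:[10,41] -> hit [21,31], descend [3, 15]
      N3 x:[26,32] y:[25,31] z:[10,27] -> hit [26,27], descend [10, 17]
        N10 x:[26,29] y:[25,28] z:[10,12] -> miss, prune
        N17 x:[29,32] y:[28,31] z:[26,27] -> miss, prune
      N15 x:[41/2,27] y:[21,57/2] z:[28,41] -> miss, prune
  N28 x:[11,39/2] y:[12,63/2] z:[8,45] -> hit [12,39/2], descend [13, 20]
    N13 x:[11,39/2] y:[12,39/2] z:[8,37] -> hit [12,39/2], descend [14, 38]
      N14 x:[11,39/2] y:[13,39/2] z:[19,37] -> hit [19,39/2], descend [11, 33]
        N11 x:[25/2,31/2] y:[15,33/2] z:[19,20] -> miss, prune
        N33 x:[11,39/2] y:[13,39/2] z:[21,37] -> miss, prune
      N38 x:[25/2,17] y:[12,15] z:[8,18] -> hit [25/2,15], descend [1, 7]
        N1 x:[16,17] y:[12,15] z:[15,18] -> miss, prune
        N7 x:[25/2,31/2] y:[27/2,29/2] z:[8,14] -> hit [27/2,14] leaf, test {P16@t=27/2}
    N20 x:[23/2,18] y:[20,63/2] z:[16,45] -> miss, prune

order=[0, 2, 30, 25, 8, 21, 32, 37, 3, 10, 17, 15, 28, 13, 14, 11, 33, 38, 1, 7, 20]  |boxes|=21  |leaves|=1  hit=P16

== RESULT ==
21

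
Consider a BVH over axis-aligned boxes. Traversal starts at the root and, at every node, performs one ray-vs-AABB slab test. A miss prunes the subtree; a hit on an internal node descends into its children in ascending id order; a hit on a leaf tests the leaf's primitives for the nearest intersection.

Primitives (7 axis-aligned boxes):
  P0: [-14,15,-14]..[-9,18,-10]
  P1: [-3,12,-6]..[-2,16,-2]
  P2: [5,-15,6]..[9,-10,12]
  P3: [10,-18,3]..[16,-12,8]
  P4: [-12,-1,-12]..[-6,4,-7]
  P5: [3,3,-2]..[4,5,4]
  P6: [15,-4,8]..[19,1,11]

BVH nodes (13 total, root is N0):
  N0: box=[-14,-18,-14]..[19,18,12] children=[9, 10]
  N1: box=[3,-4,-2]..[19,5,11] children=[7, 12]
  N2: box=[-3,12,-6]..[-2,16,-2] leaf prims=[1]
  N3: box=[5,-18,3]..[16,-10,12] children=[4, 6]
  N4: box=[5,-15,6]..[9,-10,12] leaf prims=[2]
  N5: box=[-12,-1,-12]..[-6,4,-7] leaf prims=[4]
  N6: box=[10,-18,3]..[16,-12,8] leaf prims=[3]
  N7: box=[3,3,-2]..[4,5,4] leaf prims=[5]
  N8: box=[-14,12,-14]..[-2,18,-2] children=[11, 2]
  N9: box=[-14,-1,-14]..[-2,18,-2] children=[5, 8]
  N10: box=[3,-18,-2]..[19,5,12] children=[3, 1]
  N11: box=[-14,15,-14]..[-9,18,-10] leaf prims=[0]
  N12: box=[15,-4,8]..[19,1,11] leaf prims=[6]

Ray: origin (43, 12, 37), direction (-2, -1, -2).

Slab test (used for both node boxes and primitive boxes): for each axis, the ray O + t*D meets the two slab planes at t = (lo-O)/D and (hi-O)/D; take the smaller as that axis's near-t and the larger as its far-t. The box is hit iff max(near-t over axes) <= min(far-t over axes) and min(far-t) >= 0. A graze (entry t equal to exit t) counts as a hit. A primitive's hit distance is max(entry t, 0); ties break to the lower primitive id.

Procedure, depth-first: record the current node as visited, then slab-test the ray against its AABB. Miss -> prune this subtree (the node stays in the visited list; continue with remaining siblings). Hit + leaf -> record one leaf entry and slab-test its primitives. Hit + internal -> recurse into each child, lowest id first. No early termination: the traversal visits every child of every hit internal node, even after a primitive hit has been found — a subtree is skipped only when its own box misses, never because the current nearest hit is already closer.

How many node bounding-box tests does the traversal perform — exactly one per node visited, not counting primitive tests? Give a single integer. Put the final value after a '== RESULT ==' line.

Traverse from the root:
N0 x:[12,57/2] y:[-6,30] z:[25/2,51/2] -> hit [25/2,51/2], descend [9, 10]
  N9 x:[45/2,57/2] y:[-6,13] z:[39/2,51/2] -> miss, prune
  N10 x:[12,20] y:[7,30] z:[25/2,39/2] -> hit [25/2,39/2], descend [1, 3]
    N1 x:[12,20] y:[7,16] z:[13,39/2] -> hit [13,16], descend [7, 12]
      N7 x:[39/2,20] y:[7,9] z:[33/2,39/2] -> miss, prune
      N12 x:[12,14] y:[11,16] z:[13,29/2] -> hit [13,14] leaf, test {P6@t=13}
    N3 x:[27/2,19] y:[22,30] z:[25/2,17] -> miss, prune

Visited [0, 9, 10, 1, 7, 12, 3]. Tests: 7 box, 1 leaf. Nearest: P6.

== RESULT ==
7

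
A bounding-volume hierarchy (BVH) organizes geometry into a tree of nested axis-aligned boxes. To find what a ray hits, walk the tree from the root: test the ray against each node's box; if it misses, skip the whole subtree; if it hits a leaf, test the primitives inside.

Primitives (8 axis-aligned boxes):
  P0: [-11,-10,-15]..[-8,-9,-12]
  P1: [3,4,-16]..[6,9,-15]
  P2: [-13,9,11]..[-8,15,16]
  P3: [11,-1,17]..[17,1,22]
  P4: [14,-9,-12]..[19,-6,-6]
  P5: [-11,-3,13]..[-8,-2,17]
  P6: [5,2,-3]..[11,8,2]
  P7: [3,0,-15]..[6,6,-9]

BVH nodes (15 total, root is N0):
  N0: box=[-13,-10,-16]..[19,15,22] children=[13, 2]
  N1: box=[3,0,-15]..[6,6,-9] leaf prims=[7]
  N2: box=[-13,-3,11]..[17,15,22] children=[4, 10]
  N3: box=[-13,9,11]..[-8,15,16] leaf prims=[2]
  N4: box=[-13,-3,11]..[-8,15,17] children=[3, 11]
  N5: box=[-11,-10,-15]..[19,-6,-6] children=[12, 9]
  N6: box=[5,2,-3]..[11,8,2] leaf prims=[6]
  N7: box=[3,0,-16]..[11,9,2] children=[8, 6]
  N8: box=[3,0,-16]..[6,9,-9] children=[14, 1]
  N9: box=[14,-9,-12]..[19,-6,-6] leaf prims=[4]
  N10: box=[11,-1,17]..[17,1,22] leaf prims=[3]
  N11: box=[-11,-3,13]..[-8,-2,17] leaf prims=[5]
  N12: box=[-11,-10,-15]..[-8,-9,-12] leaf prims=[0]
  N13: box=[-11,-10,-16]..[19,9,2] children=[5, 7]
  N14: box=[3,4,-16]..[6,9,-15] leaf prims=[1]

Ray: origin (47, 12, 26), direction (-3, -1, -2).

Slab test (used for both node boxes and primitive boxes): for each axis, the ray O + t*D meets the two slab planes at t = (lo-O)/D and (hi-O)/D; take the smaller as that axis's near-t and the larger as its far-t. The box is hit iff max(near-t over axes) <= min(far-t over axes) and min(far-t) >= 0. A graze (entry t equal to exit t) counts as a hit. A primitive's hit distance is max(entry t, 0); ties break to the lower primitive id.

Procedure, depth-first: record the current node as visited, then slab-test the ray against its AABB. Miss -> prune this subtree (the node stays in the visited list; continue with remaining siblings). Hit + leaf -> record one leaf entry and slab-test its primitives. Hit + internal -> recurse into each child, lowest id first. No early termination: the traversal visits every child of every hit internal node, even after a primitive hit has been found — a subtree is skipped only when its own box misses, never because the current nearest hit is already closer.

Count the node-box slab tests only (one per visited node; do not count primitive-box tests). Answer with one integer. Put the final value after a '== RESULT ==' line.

Traverse from the root:
N0 x:[28/3,20] y:[-3,22] z:[2,21] -> hit [28/3,20], descend [2, 13]
  N2 x:[10,20] y:[-3,15] z:[2,15/2] -> miss, prune
  N13 x:[28/3,58/3] y:[3,22] z:[12,21] -> hit [12,58/3], descend [5, 7]
    N5 x:[28/3,58/3] y:[18,22] z:[16,41/2] -> hit [18,58/3], descend [9, 12]
      N9 x:[28/3,11] y:[18,21] z:[16,19] -> miss, prune
      N12 x:[55/3,58/3] y:[21,22] z:[19,41/2] -> miss, prune
    N7 x:[12,44/3] y:[3,12] z:[12,21] -> hit [12,12], descend [6, 8]
      N6 x:[12,14] y:[4,10] z:[12,29/2] -> miss, prune
      N8 x:[41/3,44/3] y:[3,12] z:[35/2,21] -> miss, prune

Visited [0, 2, 13, 5, 9, 12, 7, 6, 8]. Tests: 9 box, 0 leaf. Nearest: miss.

== RESULT ==
9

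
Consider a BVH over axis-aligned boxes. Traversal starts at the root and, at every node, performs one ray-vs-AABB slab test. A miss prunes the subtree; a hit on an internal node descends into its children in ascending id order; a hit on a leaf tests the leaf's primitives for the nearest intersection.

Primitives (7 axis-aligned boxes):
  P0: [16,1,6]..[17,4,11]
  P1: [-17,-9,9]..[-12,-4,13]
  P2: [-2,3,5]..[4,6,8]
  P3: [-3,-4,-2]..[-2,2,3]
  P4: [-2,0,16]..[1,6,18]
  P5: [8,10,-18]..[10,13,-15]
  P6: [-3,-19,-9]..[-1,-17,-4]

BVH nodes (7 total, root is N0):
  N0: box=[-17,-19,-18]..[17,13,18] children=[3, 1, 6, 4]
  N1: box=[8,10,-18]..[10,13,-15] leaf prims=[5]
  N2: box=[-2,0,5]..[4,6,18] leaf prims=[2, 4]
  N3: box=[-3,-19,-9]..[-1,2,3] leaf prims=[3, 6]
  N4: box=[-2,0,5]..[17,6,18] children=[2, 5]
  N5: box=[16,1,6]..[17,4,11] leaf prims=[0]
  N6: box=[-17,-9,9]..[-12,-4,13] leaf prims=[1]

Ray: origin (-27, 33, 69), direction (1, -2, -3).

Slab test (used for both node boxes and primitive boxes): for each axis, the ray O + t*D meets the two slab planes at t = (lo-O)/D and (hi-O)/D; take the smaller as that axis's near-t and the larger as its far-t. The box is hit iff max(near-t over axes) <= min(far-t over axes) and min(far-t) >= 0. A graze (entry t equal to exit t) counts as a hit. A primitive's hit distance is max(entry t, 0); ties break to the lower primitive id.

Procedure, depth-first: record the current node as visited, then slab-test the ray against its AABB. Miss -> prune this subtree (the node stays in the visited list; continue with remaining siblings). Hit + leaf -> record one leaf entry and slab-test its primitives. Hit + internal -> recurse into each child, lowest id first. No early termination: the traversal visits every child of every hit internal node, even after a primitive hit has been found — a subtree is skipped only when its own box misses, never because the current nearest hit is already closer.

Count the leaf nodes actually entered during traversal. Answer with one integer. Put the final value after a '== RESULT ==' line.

Walk:
N0 x:[10,44] y:[10,26] z:[17,29] -> hit [17,26], descend [1, 3, 4, 6]
  N1 x:[35,37] y:[10,23/2] z:[28,29] -> miss, prune
  N3 x:[24,26] y:[31/2,26] z:[22,26] -> hit [24,26] leaf, test {P3(miss), P6@t=25}
  N4 x:[25,44] y:[27/2,33/2] z:[17,64/3] -> miss, prune
  N6 x:[10,15] y:[37/2,21] z:[56/3,20] -> miss, prune

order=[0, 1, 3, 4, 6]  |boxes|=5  |leaves|=1  hit=P6

== RESULT ==
1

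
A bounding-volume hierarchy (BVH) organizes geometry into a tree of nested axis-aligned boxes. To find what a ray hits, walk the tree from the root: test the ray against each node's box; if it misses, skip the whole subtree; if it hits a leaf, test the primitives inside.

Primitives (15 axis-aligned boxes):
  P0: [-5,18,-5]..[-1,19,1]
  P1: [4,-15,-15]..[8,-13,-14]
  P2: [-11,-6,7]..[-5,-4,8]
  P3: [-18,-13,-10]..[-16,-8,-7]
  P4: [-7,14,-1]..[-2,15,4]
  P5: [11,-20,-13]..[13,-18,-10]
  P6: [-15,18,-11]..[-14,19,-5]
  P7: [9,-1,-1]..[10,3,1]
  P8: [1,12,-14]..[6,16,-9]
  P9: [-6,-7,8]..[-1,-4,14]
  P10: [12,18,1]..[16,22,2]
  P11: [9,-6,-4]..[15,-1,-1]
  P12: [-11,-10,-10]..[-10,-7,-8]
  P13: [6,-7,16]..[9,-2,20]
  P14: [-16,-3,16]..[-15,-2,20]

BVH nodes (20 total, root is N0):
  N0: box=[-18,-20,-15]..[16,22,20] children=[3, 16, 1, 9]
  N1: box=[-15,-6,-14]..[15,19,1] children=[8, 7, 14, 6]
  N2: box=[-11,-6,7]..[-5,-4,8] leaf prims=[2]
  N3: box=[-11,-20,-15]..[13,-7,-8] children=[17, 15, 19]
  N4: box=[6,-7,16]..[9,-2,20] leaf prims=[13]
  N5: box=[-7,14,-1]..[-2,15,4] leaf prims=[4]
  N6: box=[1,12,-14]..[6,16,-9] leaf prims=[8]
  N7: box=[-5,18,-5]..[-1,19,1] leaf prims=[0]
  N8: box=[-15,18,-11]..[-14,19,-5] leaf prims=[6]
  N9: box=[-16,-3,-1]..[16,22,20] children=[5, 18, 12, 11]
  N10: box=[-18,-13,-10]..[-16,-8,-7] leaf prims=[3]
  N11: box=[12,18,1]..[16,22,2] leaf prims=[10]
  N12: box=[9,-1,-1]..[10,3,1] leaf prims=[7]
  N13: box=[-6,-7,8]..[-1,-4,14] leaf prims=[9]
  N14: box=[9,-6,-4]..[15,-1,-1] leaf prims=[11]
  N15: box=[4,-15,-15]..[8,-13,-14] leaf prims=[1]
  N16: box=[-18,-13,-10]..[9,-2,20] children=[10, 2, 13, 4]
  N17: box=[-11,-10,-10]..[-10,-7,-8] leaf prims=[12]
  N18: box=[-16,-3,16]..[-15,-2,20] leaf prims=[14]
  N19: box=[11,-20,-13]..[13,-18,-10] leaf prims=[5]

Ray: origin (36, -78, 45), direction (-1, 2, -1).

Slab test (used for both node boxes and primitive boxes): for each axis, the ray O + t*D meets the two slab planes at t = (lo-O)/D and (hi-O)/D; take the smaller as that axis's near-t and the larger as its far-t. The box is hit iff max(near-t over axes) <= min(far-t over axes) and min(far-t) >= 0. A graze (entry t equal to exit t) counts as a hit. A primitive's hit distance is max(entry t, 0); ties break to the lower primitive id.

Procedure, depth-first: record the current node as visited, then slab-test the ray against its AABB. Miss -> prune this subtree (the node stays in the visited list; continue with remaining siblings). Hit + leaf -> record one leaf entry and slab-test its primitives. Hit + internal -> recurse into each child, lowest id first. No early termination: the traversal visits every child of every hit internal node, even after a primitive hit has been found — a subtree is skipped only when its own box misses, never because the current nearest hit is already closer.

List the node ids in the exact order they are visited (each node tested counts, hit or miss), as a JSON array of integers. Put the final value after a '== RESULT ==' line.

Walk:
N0 x:[20,54] y:[29,50] z:[25,60] -> hit [29,50], descend [1, 3, 9, 16]
  N1 x:[21,51] y:[36,97/2] z:[44,59] -> hit [44,97/2], descend [6, 7, 8, 14]
    N6 x:[30,35] y:[45,47] z:[54,59] -> miss, prune
    N7 x:[37,41] y:[48,97/2] z:[44,50] -> miss, prune
    N8 x:[50,51] y:[48,97/2] z:[50,56] -> miss, prune
    N14 x:[21,27] y:[36,77/2] z:[46,49] -> miss, prune
  N3 x:[23,47] y:[29,71/2] z:[53,60] -> miss, prune
  N9 x:[20,52] y:[75/2,50] z:[25,46] -> hit [75/2,46], descend [5, 11, 12, 18]
    N5 x:[38,43] y:[46,93/2] z:[41,46] -> miss, prune
    N11 x:[20,24] y:[48,50] z:[43,44] -> miss, prune
    N12 x:[26,27] y:[77/2,81/2] z:[44,46] -> miss, prune
    N18 x:[51,52] y:[75/2,38] z:[25,29] -> miss, prune
  N16 x:[27,54] y:[65/2,38] z:[25,55] -> hit [65/2,38], descend [2, 4, 10, 13]
    N2 x:[41,47] y:[36,37] z:[37,38] -> miss, prune
    N4 x:[27,30] y:[71/2,38] z:[25,29] -> miss, prune
    N10 x:[52,54] y:[65/2,35] z:[52,55] -> miss, prune
    N13 x:[37,42] y:[71/2,37] z:[31,37] -> hit [37,37] leaf, test {P9@t=37}

Visited [0, 1, 6, 7, 8, 14, 3, 9, 5, 11, 12, 18, 16, 2, 4, 10, 13]. Tests: 17 box, 1 leaf. Nearest: P9.

== RESULT ==
[0, 1, 6, 7, 8, 14, 3, 9, 5, 11, 12, 18, 16, 2, 4, 10, 13]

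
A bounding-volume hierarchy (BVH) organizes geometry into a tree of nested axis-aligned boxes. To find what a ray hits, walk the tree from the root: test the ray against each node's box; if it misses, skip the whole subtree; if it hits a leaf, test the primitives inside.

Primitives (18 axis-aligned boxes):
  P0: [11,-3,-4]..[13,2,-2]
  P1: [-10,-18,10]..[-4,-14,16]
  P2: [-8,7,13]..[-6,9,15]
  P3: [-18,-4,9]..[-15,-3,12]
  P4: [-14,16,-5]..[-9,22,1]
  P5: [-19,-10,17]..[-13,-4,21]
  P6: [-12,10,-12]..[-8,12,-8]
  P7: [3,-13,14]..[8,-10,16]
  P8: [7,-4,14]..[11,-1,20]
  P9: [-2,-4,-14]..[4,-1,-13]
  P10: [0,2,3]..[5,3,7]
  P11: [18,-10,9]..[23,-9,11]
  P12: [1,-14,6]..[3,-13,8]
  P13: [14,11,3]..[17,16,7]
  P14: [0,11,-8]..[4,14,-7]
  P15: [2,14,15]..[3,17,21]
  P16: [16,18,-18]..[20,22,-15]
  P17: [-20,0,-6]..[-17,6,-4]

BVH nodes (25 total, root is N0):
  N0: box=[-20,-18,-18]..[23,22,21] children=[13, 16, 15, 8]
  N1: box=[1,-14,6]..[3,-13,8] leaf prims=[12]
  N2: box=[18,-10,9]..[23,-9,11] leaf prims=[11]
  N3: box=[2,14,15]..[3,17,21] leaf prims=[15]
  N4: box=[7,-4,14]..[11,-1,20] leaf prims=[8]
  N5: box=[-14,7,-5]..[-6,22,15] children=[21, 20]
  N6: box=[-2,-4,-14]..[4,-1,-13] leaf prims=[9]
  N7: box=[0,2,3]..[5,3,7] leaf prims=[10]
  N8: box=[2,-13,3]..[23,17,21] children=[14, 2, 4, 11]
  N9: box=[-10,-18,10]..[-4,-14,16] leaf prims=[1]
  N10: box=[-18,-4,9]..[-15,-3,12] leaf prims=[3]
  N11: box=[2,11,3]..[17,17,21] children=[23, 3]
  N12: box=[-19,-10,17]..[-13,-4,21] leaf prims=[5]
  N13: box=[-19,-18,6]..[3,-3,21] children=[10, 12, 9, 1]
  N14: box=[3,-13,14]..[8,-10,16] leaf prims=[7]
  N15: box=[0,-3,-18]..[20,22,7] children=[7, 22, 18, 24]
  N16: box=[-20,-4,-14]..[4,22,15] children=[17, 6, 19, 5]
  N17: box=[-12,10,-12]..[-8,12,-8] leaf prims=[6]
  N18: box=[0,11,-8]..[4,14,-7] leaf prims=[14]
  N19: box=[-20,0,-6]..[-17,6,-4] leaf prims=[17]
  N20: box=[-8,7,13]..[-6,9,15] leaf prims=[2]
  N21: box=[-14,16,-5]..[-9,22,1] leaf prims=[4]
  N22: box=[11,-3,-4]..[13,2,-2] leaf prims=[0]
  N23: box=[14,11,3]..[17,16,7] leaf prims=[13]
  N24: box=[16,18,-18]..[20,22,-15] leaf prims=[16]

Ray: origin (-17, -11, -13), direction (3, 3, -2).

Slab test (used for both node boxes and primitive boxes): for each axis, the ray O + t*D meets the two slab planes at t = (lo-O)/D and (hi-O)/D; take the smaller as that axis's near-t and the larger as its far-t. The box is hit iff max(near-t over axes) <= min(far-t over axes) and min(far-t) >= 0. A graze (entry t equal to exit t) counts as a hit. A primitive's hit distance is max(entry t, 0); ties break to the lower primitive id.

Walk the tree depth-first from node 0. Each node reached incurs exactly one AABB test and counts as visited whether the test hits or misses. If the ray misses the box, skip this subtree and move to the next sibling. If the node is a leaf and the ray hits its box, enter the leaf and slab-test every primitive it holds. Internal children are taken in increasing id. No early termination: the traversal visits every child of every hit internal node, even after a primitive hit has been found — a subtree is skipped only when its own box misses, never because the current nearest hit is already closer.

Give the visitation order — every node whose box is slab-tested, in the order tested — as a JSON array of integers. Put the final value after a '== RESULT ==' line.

Traverse from the root:
N0 x:[-1,40/3] y:[-7/3,11] z:[-17,5/2] -> hit [-1,5/2], descend [8, 13, 15, 16]
  N8 x:[19/3,40/3] y:[-2/3,28/3] z:[-17,-8] -> miss, prune
  N13 x:[-2/3,20/3] y:[-7/3,8/3] z:[-17,-19/2] -> miss, prune
  N15 x:[17/3,37/3] y:[8/3,11] z:[-10,5/2] -> miss, prune
  N16 x:[-1,7] y:[7/3,11] z:[-14,1/2] -> miss, prune

5 AABB tests over nodes [0, 8, 13, 15, 16]; 0 leaves entered; closest miss.

== RESULT ==
[0, 8, 13, 15, 16]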